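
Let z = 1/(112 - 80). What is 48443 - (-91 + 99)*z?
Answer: 193771/4 ≈ 48443.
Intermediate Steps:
z = 1/32 ≈ 0.031250
48443 - (-91 + 99)*z = 48443 - (-91 + 99)/32 = 48443 - 8/32 = 48443 - 1*1/4 = 48443 - 1/4 = 193771/4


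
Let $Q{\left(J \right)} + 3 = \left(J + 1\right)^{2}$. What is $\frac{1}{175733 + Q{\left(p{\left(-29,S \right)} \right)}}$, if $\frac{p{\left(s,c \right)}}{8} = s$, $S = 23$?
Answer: $\frac{1}{229091} \approx 4.3651 \cdot 10^{-6}$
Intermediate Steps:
$p{\left(s,c \right)} = 8 s$
$Q{\left(J \right)} = -3 + \left(1 + J\right)^{2}$ ($Q{\left(J \right)} = -3 + \left(J + 1\right)^{2} = -3 + \left(1 + J\right)^{2}$)
$\frac{1}{175733 + Q{\left(p{\left(-29,S \right)} \right)}} = \frac{1}{175733 - \left(3 - \left(1 + 8 \left(-29\right)\right)^{2}\right)} = \frac{1}{175733 - \left(3 - \left(1 - 232\right)^{2}\right)} = \frac{1}{175733 - \left(3 - \left(-231\right)^{2}\right)} = \frac{1}{175733 + \left(-3 + 53361\right)} = \frac{1}{175733 + 53358} = \frac{1}{229091}$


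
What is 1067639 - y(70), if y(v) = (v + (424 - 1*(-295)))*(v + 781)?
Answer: 396200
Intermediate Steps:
y(v) = (719 + v)*(781 + v) (y(v) = (v + (424 + 295))*(781 + v) = (v + 719)*(781 + v) = (719 + v)*(781 + v))
1067639 - y(70) = 1067639 - (561539 + 70**2 + 1500*70) = 1067639 - (561539 + 4900 + 105000) = 1067639 - 1*671439 = 1067639 - 671439 = 396200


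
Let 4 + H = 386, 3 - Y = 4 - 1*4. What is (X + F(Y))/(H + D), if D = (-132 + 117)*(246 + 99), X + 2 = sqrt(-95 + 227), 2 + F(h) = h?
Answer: 1/4793 - 2*sqrt(33)/4793 ≈ -0.0021884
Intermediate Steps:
Y = 3 (Y = 3 - (4 - 1*4) = 3 - (4 - 4) = 3 - 1*0 = 3 + 0 = 3)
F(h) = -2 + h
X = -2 + 2*sqrt(33) (X = -2 + sqrt(-95 + 227) = -2 + sqrt(132) = -2 + 2*sqrt(33) ≈ 9.4891)
H = 382 (H = -4 + 386 = 382)
D = -5175 (D = -15*345 = -5175)
(X + F(Y))/(H + D) = ((-2 + 2*sqrt(33)) + (-2 + 3))/(382 - 5175) = ((-2 + 2*sqrt(33)) + 1)/(-4793) = (-1 + 2*sqrt(33))*(-1/4793) = 1/4793 - 2*sqrt(33)/4793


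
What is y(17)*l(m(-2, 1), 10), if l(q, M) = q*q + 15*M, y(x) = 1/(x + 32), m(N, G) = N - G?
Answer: 159/49 ≈ 3.2449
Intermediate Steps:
y(x) = 1/(32 + x)
l(q, M) = q² + 15*M
y(17)*l(m(-2, 1), 10) = ((-2 - 1*1)² + 15*10)/(32 + 17) = ((-2 - 1)² + 150)/49 = ((-3)² + 150)/49 = (9 + 150)/49 = (1/49)*159 = 159/49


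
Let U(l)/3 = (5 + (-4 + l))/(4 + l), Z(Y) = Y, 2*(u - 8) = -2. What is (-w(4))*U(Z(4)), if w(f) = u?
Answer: -105/8 ≈ -13.125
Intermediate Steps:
u = 7 (u = 8 + (1/2)*(-2) = 8 - 1 = 7)
w(f) = 7
U(l) = 3*(1 + l)/(4 + l) (U(l) = 3*((5 + (-4 + l))/(4 + l)) = 3*((1 + l)/(4 + l)) = 3*(1 + l)/(4 + l))
(-w(4))*U(Z(4)) = (-1*7)*(3*(1 + 4)/(4 + 4)) = -21*5/8 = -7*15/8 = -105/8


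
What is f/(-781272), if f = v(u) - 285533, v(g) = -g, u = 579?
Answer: 35764/97659 ≈ 0.36621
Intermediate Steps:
f = -286112 (f = -1*579 - 285533 = -579 - 285533 = -286112)
f/(-781272) = -286112/(-781272) = -286112*(-1/781272) = 35764/97659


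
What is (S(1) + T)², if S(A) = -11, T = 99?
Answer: 7744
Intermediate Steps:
(S(1) + T)² = (-11 + 99)² = 88² = 7744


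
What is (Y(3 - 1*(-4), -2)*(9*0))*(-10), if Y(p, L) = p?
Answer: 0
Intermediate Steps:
(Y(3 - 1*(-4), -2)*(9*0))*(-10) = ((3 - 1*(-4))*(9*0))*(-10) = ((3 + 4)*0)*(-10) = (7*0)*(-10) = 0*(-10) = 0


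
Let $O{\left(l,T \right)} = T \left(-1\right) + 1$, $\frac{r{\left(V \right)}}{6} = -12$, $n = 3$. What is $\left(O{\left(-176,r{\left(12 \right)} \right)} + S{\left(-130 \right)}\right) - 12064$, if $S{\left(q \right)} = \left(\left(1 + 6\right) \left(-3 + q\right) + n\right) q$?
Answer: $108649$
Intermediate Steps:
$r{\left(V \right)} = -72$ ($r{\left(V \right)} = 6 \left(-12\right) = -72$)
$O{\left(l,T \right)} = 1 - T$ ($O{\left(l,T \right)} = - T + 1 = 1 - T$)
$S{\left(q \right)} = q \left(-18 + 7 q\right)$ ($S{\left(q \right)} = \left(\left(1 + 6\right) \left(-3 + q\right) + 3\right) q = \left(7 \left(-3 + q\right) + 3\right) q = \left(\left(-21 + 7 q\right) + 3\right) q = \left(-18 + 7 q\right) q = q \left(-18 + 7 q\right)$)
$\left(O{\left(-176,r{\left(12 \right)} \right)} + S{\left(-130 \right)}\right) - 12064 = \left(\left(1 - -72\right) - 130 \left(-18 + 7 \left(-130\right)\right)\right) - 12064 = \left(\left(1 + 72\right) - 130 \left(-18 - 910\right)\right) - 12064 = \left(73 - -120640\right) - 12064 = \left(73 + 120640\right) - 12064 = 120713 - 12064 = 108649$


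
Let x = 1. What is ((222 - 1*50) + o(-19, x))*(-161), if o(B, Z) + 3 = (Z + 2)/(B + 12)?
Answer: -27140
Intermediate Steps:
o(B, Z) = -3 + (2 + Z)/(12 + B) (o(B, Z) = -3 + (Z + 2)/(B + 12) = -3 + (2 + Z)/(12 + B))
((222 - 1*50) + o(-19, x))*(-161) = ((222 - 1*50) + (-34 + 1 - 3*(-19))/(12 - 19))*(-161) = ((222 - 50) + (-34 + 1 + 57)/(-7))*(-161) = (172 - 1/7*24)*(-161) = (172 - 24/7)*(-161) = (1180/7)*(-161) = -27140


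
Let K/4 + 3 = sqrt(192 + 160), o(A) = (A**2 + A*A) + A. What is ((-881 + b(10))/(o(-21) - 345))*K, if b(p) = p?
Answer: 871/43 - 3484*sqrt(22)/129 ≈ -106.42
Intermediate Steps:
o(A) = A + 2*A**2 (o(A) = (A**2 + A**2) + A = 2*A**2 + A = A + 2*A**2)
K = -12 + 16*sqrt(22) (K = -12 + 4*sqrt(192 + 160) = -12 + 4*sqrt(352) = -12 + 4*(4*sqrt(22)) = -12 + 16*sqrt(22) ≈ 63.047)
((-881 + b(10))/(o(-21) - 345))*K = ((-881 + 10)/(-21*(1 + 2*(-21)) - 345))*(-12 + 16*sqrt(22)) = (-871/(-21*(1 - 42) - 345))*(-12 + 16*sqrt(22)) = (-871/(-21*(-41) - 345))*(-12 + 16*sqrt(22)) = (-871/(861 - 345))*(-12 + 16*sqrt(22)) = (-871/516)*(-12 + 16*sqrt(22)) = (-871*1/516)*(-12 + 16*sqrt(22)) = -871*(-12 + 16*sqrt(22))/516 = 871/43 - 3484*sqrt(22)/129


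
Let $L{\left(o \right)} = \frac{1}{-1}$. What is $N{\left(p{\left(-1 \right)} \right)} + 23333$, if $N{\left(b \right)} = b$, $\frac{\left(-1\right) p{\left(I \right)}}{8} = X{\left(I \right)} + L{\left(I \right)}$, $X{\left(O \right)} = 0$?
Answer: $23341$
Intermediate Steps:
$L{\left(o \right)} = -1$
$p{\left(I \right)} = 8$ ($p{\left(I \right)} = - 8 \left(0 - 1\right) = \left(-8\right) \left(-1\right) = 8$)
$N{\left(p{\left(-1 \right)} \right)} + 23333 = 8 + 23333 = 23341$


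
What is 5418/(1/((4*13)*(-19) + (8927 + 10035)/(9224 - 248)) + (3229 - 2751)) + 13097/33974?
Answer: 421076339077919/35927240444462 ≈ 11.720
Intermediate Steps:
5418/(1/((4*13)*(-19) + (8927 + 10035)/(9224 - 248)) + (3229 - 2751)) + 13097/33974 = 5418/(1/(52*(-19) + 18962/8976) + 478) + 13097*(1/33974) = 5418/(1/(-988 + 18962*(1/8976)) + 478) + 13097/33974 = 5418/(1/(-988 + 9481/4488) + 478) + 13097/33974 = 5418/(1/(-4424663/4488) + 478) + 13097/33974 = 5418/(-4488/4424663 + 478) + 13097/33974 = 5418/(2114984426/4424663) + 13097/33974 = 5418*(4424663/2114984426) + 13097/33974 = 11986412067/1057492213 + 13097/33974 = 421076339077919/35927240444462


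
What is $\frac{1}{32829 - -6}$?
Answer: $\frac{1}{32835} \approx 3.0455 \cdot 10^{-5}$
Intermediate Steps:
$\frac{1}{32829 - -6} = \frac{1}{32829 + 6} = \frac{1}{32835}$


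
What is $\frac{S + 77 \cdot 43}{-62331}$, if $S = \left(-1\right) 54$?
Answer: $- \frac{3257}{62331} \approx -0.052253$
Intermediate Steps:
$S = -54$
$\frac{S + 77 \cdot 43}{-62331} = \frac{-54 + 77 \cdot 43}{-62331} = \left(-54 + 3311\right) \left(- \frac{1}{62331}\right) = 3257 \left(- \frac{1}{62331}\right) = - \frac{3257}{62331}$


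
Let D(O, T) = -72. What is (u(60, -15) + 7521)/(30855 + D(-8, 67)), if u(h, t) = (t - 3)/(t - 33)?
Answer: 647/2648 ≈ 0.24434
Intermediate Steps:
u(h, t) = (-3 + t)/(-33 + t)
(u(60, -15) + 7521)/(30855 + D(-8, 67)) = ((-3 - 15)/(-33 - 15) + 7521)/(30855 - 72) = (-18/(-48) + 7521)/30783 = (-1/48*(-18) + 7521)*(1/30783) = (3/8 + 7521)*(1/30783) = (60171/8)*(1/30783) = 647/2648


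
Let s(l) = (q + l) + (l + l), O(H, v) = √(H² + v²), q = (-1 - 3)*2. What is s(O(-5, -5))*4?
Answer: -32 + 60*√2 ≈ 52.853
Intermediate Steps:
q = -8 (q = -4*2 = -8)
s(l) = -8 + 3*l (s(l) = (-8 + l) + (l + l) = (-8 + l) + 2*l = -8 + 3*l)
s(O(-5, -5))*4 = (-8 + 3*√((-5)² + (-5)²))*4 = (-8 + 3*√(25 + 25))*4 = (-8 + 3*√50)*4 = (-8 + 3*(5*√2))*4 = (-8 + 15*√2)*4 = -32 + 60*√2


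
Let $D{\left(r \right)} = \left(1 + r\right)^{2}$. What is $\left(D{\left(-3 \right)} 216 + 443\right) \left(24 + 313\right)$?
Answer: $440459$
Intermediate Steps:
$\left(D{\left(-3 \right)} 216 + 443\right) \left(24 + 313\right) = \left(\left(1 - 3\right)^{2} \cdot 216 + 443\right) \left(24 + 313\right) = \left(\left(-2\right)^{2} \cdot 216 + 443\right) 337 = \left(4 \cdot 216 + 443\right) 337 = \left(864 + 443\right) 337 = 1307 \cdot 337 = 440459$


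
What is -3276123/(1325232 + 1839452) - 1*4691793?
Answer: -14848045514535/3164684 ≈ -4.6918e+6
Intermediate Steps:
-3276123/(1325232 + 1839452) - 1*4691793 = -3276123/3164684 - 4691793 = -14848045514535/3164684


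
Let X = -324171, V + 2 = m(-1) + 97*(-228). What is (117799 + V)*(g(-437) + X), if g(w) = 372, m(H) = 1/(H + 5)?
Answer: -123925972275/4 ≈ -3.0981e+10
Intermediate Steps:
m(H) = 1/(5 + H)
V = -88471/4 (V = -2 + (1/(5 - 1) + 97*(-228)) = -2 + (1/4 - 22116) = -2 - 88463/4 = -88471/4 ≈ -22118.)
(117799 + V)*(g(-437) + X) = (117799 - 88471/4)*(372 - 324171) = (382725/4)*(-323799) = -123925972275/4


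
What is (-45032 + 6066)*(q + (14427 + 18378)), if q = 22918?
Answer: -2171302418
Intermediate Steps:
(-45032 + 6066)*(q + (14427 + 18378)) = (-45032 + 6066)*(22918 + (14427 + 18378)) = -38966*(22918 + 32805) = -38966*55723 = -2171302418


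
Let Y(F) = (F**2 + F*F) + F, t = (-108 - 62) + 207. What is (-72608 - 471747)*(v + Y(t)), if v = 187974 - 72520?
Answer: -64358547295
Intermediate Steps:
v = 115454
t = 37 (t = -170 + 207 = 37)
Y(F) = F + 2*F**2 (Y(F) = (F**2 + F**2) + F = 2*F**2 + F = F + 2*F**2)
(-72608 - 471747)*(v + Y(t)) = (-72608 - 471747)*(115454 + 37*(1 + 2*37)) = -544355*(115454 + 37*(1 + 74)) = -544355*(115454 + 37*75) = -544355*(115454 + 2775) = -544355*118229 = -64358547295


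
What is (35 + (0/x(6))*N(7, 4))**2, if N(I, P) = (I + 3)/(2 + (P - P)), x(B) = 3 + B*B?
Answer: 1225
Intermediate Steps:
x(B) = 3 + B**2
N(I, P) = 3/2 + I/2 (N(I, P) = (3 + I)/(2 + 0) = (3 + I)/2 = (3 + I)*(1/2) = 3/2 + I/2)
(35 + (0/x(6))*N(7, 4))**2 = (35 + (0/(3 + 6**2))*(3/2 + (1/2)*7))**2 = (35 + (0/(3 + 36))*(3/2 + 7/2))**2 = (35 + (0/39)*5)**2 = (35 + (0*(1/39))*5)**2 = (35 + 0*5)**2 = (35 + 0)**2 = 35**2 = 1225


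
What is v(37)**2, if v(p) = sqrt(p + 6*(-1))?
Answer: 31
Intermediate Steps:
v(p) = sqrt(-6 + p) (v(p) = sqrt(p - 6) = sqrt(-6 + p))
v(37)**2 = (sqrt(-6 + 37))**2 = (sqrt(31))**2 = 31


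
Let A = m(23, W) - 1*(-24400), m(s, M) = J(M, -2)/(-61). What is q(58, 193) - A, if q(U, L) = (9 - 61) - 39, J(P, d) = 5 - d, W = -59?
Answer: -1493944/61 ≈ -24491.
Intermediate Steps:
q(U, L) = -91 (q(U, L) = -52 - 39 = -91)
m(s, M) = -7/61 (m(s, M) = (5 - 1*(-2))/(-61) = (5 + 2)*(-1/61) = 7*(-1/61) = -7/61)
A = 1488393/61 (A = -7/61 - 1*(-24400) = -7/61 + 24400 = 1488393/61 ≈ 24400.)
q(58, 193) - A = -91 - 1*1488393/61 = -91 - 1488393/61 = -1493944/61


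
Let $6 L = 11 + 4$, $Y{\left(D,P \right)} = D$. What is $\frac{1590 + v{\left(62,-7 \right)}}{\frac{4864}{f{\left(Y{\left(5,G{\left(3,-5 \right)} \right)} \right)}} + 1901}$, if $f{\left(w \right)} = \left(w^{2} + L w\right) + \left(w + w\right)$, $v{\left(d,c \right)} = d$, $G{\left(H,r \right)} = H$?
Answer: $\frac{1180}{1431} \approx 0.8246$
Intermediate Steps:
$L = \frac{5}{2}$ ($L = \frac{11 + 4}{6} = \frac{1}{6} \cdot 15 = \frac{5}{2} \approx 2.5$)
$f{\left(w \right)} = w^{2} + \frac{9 w}{2}$ ($f{\left(w \right)} = \left(w^{2} + \frac{5 w}{2}\right) + \left(w + w\right) = \left(w^{2} + \frac{5 w}{2}\right) + 2 w = w^{2} + \frac{9 w}{2}$)
$\frac{1590 + v{\left(62,-7 \right)}}{\frac{4864}{f{\left(Y{\left(5,G{\left(3,-5 \right)} \right)} \right)}} + 1901} = \frac{1590 + 62}{\frac{4864}{\frac{1}{2} \cdot 5 \left(9 + 2 \cdot 5\right)} + 1901} = \frac{1652}{\frac{4864}{\frac{1}{2} \cdot 5 \left(9 + 10\right)} + 1901} = \frac{1652}{\frac{4864}{\frac{1}{2} \cdot 5 \cdot 19} + 1901} = \frac{1652}{\frac{4864}{\frac{95}{2}} + 1901} = \frac{1652}{4864 \cdot \frac{2}{95} + 1901} = \frac{1652}{\frac{512}{5} + 1901} = \frac{1652}{\frac{10017}{5}} = 1652 \cdot \frac{5}{10017} = \frac{1180}{1431}$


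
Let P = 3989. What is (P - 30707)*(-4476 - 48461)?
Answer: 1414370766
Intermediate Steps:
(P - 30707)*(-4476 - 48461) = (3989 - 30707)*(-4476 - 48461) = -26718*(-52937) = 1414370766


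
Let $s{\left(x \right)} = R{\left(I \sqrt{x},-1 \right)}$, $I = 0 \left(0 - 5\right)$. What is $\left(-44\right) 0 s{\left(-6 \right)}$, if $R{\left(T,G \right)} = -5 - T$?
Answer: $0$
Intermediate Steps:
$I = 0$ ($I = 0 \left(-5\right) = 0$)
$s{\left(x \right)} = -5$ ($s{\left(x \right)} = -5 - 0 \sqrt{x} = -5 - 0 = -5 + 0 = -5$)
$\left(-44\right) 0 s{\left(-6 \right)} = \left(-44\right) 0 \left(-5\right) = 0 \left(-5\right) = 0$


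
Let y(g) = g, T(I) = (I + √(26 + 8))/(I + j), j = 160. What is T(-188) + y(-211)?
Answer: -1430/7 - √34/28 ≈ -204.49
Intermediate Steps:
T(I) = (I + √34)/(160 + I) (T(I) = (I + √(26 + 8))/(I + 160) = (I + √34)/(160 + I))
T(-188) + y(-211) = (-188 + √34)/(160 - 188) - 211 = (-188 + √34)/(-28) - 211 = -(-188 + √34)/28 - 211 = (47/7 - √34/28) - 211 = -1430/7 - √34/28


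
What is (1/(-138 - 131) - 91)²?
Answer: 599270400/72361 ≈ 8281.7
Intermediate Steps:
(1/(-138 - 131) - 91)² = (1/(-269) - 91)² = (-1/269 - 91)² = (-24480/269)² = 599270400/72361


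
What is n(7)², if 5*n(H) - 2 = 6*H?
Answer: 1936/25 ≈ 77.440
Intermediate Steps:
n(H) = ⅖ + 6*H/5 (n(H) = ⅖ + (6*H)/5 = ⅖ + 6*H/5)
n(7)² = (⅖ + (6/5)*7)² = (⅖ + 42/5)² = (44/5)² = 1936/25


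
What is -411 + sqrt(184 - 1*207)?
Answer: -411 + I*sqrt(23) ≈ -411.0 + 4.7958*I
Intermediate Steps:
-411 + sqrt(184 - 1*207) = -411 + sqrt(184 - 207) = -411 + sqrt(-23) = -411 + I*sqrt(23)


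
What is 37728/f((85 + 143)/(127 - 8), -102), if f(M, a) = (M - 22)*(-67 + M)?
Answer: 267133104/9255275 ≈ 28.863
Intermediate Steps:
f(M, a) = (-67 + M)*(-22 + M) (f(M, a) = (-22 + M)*(-67 + M) = (-67 + M)*(-22 + M))
37728/f((85 + 143)/(127 - 8), -102) = 37728/(1474 + ((85 + 143)/(127 - 8))**2 - 89*(85 + 143)/(127 - 8)) = 37728/(1474 + (228/119)**2 - 20292/119) = 37728/(1474 + (228*(1/119))**2 - 20292/119) = 37728/(1474 + (228/119)**2 - 89*228/119) = 37728/(1474 + 51984/14161 - 20292/119) = 37728/(18510550/14161) = 37728*(14161/18510550) = 267133104/9255275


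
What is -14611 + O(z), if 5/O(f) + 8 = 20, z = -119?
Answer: -175327/12 ≈ -14611.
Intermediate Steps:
O(f) = 5/12 (O(f) = 5/(-8 + 20) = 5/12)
-14611 + O(z) = -14611 + 5/12 = -175327/12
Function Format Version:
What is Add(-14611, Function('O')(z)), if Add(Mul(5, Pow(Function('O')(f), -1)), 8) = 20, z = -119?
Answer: Rational(-175327, 12) ≈ -14611.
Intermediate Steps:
Function('O')(f) = Rational(5, 12) (Function('O')(f) = Mul(5, Pow(Add(-8, 20), -1)) = Mul(5, Pow(12, -1)) = Mul(5, Rational(1, 12)) = Rational(5, 12))
Add(-14611, Function('O')(z)) = Add(-14611, Rational(5, 12)) = Rational(-175327, 12)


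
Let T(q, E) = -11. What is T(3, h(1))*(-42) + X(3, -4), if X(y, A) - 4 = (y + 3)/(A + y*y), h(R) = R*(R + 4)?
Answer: 2336/5 ≈ 467.20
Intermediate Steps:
h(R) = R*(4 + R)
X(y, A) = 4 + (3 + y)/(A + y²) (X(y, A) = 4 + (y + 3)/(A + y*y) = 4 + (3 + y)/(A + y²))
T(3, h(1))*(-42) + X(3, -4) = -11*(-42) + (3 + 3 + 4*(-4) + 4*3²)/(-4 + 3²) = 462 + (3 + 3 - 16 + 4*9)/(-4 + 9) = 462 + (3 + 3 - 16 + 36)/5 = 462 + (⅕)*26 = 462 + 26/5 = 2336/5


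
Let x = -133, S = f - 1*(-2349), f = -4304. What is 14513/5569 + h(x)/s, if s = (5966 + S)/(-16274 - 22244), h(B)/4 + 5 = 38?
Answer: -9418892767/7445753 ≈ -1265.0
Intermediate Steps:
S = -1955 (S = -4304 - 1*(-2349) = -4304 + 2349 = -1955)
h(B) = 132 (h(B) = -20 + 4*38 = -20 + 152 = 132)
s = -4011/38518 (s = (5966 - 1955)/(-16274 - 22244) = 4011/(-38518) = 4011*(-1/38518) = -4011/38518 ≈ -0.10413)
14513/5569 + h(x)/s = 14513/5569 + 132/(-4011/38518) = 14513*(1/5569) + 132*(-38518/4011) = 14513/5569 - 1694792/1337 = -9418892767/7445753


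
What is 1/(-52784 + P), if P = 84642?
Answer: 1/31858 ≈ 3.1389e-5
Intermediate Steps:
1/(-52784 + P) = 1/(-52784 + 84642) = 1/31858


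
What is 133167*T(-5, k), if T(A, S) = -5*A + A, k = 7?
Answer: 2663340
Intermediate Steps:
T(A, S) = -4*A
133167*T(-5, k) = 133167*(-4*(-5)) = 133167*20 = 2663340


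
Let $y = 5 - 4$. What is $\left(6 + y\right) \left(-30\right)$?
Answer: $-210$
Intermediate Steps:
$y = 1$
$\left(6 + y\right) \left(-30\right) = \left(6 + 1\right) \left(-30\right) = 7 \left(-30\right) = -210$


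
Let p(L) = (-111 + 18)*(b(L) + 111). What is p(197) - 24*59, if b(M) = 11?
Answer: -12762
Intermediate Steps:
p(L) = -11346 (p(L) = (-111 + 18)*(11 + 111) = -93*122 = -11346)
p(197) - 24*59 = -11346 - 24*59 = -11346 - 1416 = -12762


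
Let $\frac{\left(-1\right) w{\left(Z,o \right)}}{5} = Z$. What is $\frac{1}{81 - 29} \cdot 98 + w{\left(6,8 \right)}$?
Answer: $- \frac{731}{26} \approx -28.115$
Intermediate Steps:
$w{\left(Z,o \right)} = - 5 Z$
$\frac{1}{81 - 29} \cdot 98 + w{\left(6,8 \right)} = \frac{1}{81 - 29} \cdot 98 - 30 = \frac{1}{52} \cdot 98 - 30 = \frac{49}{26} - 30 = - \frac{731}{26}$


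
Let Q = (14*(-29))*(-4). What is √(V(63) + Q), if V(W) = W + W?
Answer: 5*√70 ≈ 41.833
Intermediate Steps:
V(W) = 2*W
Q = 1624 (Q = -406*(-4) = 1624)
√(V(63) + Q) = √(2*63 + 1624) = √(126 + 1624) = √1750 = 5*√70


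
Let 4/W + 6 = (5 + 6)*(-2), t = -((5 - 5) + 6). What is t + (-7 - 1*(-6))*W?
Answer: -41/7 ≈ -5.8571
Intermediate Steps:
t = -6 (t = -(0 + 6) = -1*6 = -6)
W = -⅐ (W = 4/(-6 + (5 + 6)*(-2)) = 4/(-6 + 11*(-2)) = 4/(-6 - 22) = 4/(-28) = 4*(-1/28) = -⅐ ≈ -0.14286)
t + (-7 - 1*(-6))*W = -6 + (-7 - 1*(-6))*(-⅐) = -6 + (-7 + 6)*(-⅐) = -6 - 1*(-⅐) = -6 + ⅐ = -41/7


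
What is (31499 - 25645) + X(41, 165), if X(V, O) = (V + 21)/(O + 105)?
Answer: 790321/135 ≈ 5854.2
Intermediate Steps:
X(V, O) = (21 + V)/(105 + O)
(31499 - 25645) + X(41, 165) = (31499 - 25645) + (21 + 41)/(105 + 165) = 5854 + 62/270 = 5854 + (1/270)*62 = 5854 + 31/135 = 790321/135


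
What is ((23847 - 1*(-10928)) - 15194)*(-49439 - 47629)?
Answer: -1900688508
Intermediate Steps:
((23847 - 1*(-10928)) - 15194)*(-49439 - 47629) = ((23847 + 10928) - 15194)*(-97068) = (34775 - 15194)*(-97068) = 19581*(-97068) = -1900688508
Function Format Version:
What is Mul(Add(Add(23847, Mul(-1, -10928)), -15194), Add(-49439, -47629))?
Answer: -1900688508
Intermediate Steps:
Mul(Add(Add(23847, Mul(-1, -10928)), -15194), Add(-49439, -47629)) = Mul(Add(Add(23847, 10928), -15194), -97068) = Mul(Add(34775, -15194), -97068) = Mul(19581, -97068) = -1900688508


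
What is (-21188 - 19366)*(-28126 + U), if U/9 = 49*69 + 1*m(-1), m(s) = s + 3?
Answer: -94125834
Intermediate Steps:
m(s) = 3 + s
U = 30447 (U = 9*(49*69 + 1*(3 - 1)) = 9*(3381 + 1*2) = 9*(3381 + 2) = 9*3383 = 30447)
(-21188 - 19366)*(-28126 + U) = (-21188 - 19366)*(-28126 + 30447) = -40554*2321 = -94125834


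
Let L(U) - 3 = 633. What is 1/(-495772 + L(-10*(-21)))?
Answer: -1/495136 ≈ -2.0196e-6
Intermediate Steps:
L(U) = 636 (L(U) = 3 + 633 = 636)
1/(-495772 + L(-10*(-21))) = 1/(-495772 + 636) = 1/(-495136) = -1/495136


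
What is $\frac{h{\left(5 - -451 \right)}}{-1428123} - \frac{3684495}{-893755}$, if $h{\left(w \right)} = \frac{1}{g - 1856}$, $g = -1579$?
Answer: $\frac{3614933580510746}{876881353371255} \approx 4.1225$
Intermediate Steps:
$h{\left(w \right)} = - \frac{1}{3435}$ ($h{\left(w \right)} = \frac{1}{-1579 - 1856} = \frac{1}{-3435} = - \frac{1}{3435}$)
$\frac{h{\left(5 - -451 \right)}}{-1428123} - \frac{3684495}{-893755} = - \frac{1}{3435 \left(-1428123\right)} - \frac{3684495}{-893755} = \left(- \frac{1}{3435}\right) \left(- \frac{1}{1428123}\right) - - \frac{736899}{178751} = \frac{1}{4905602505} + \frac{736899}{178751} = \frac{3614933580510746}{876881353371255}$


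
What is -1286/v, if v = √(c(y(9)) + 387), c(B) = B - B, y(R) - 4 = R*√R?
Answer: -1286*√43/129 ≈ -65.371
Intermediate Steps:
y(R) = 4 + R^(3/2) (y(R) = 4 + R*√R = 4 + R^(3/2))
c(B) = 0
v = 3*√43 (v = √(0 + 387) = √387 = 3*√43 ≈ 19.672)
-1286/v = -1286*√43/129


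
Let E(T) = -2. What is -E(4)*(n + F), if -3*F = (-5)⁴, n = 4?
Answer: -1226/3 ≈ -408.67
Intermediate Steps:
F = -625/3 (F = -⅓*(-5)⁴ = -⅓*625 = -625/3 ≈ -208.33)
-E(4)*(n + F) = -(-2)*(4 - 625/3) = -(-2)*(-613)/3 = -1*1226/3 = -1226/3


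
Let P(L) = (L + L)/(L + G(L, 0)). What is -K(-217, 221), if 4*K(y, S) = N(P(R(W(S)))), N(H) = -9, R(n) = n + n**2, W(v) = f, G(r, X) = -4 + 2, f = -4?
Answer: 9/4 ≈ 2.2500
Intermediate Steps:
G(r, X) = -2
W(v) = -4
P(L) = 2*L/(-2 + L) (P(L) = (L + L)/(L - 2) = (2*L)/(-2 + L) = 2*L/(-2 + L))
K(y, S) = -9/4 (K(y, S) = (1/4)*(-9) = -9/4)
-K(-217, 221) = -1*(-9/4) = 9/4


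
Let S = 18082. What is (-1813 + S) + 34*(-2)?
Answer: 16201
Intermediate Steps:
(-1813 + S) + 34*(-2) = (-1813 + 18082) + 34*(-2) = 16269 - 68 = 16201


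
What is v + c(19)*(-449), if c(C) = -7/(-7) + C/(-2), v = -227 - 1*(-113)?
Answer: 7405/2 ≈ 3702.5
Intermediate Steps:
v = -114 (v = -227 + 113 = -114)
c(C) = 1 - C/2 (c(C) = -7*(-⅐) + C*(-½) = 1 - C/2)
v + c(19)*(-449) = -114 + (1 - ½*19)*(-449) = -114 + (1 - 19/2)*(-449) = -114 - 17/2*(-449) = -114 + 7633/2 = 7405/2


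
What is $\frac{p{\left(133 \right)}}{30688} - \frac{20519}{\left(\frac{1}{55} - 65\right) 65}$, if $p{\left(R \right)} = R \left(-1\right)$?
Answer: $\frac{494312739}{101844704} \approx 4.8536$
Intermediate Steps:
$p{\left(R \right)} = - R$
$\frac{p{\left(133 \right)}}{30688} - \frac{20519}{\left(\frac{1}{55} - 65\right) 65} = \frac{\left(-1\right) 133}{30688} - \frac{20519}{\left(\frac{1}{55} - 65\right) 65} = \left(-133\right) \frac{1}{30688} - \frac{20519}{\left(\frac{1}{55} - 65\right) 65} = - \frac{19}{4384} - \frac{20519}{\left(- \frac{3574}{55}\right) 65} = - \frac{19}{4384} - \frac{20519}{- \frac{46462}{11}} = - \frac{19}{4384} - - \frac{225709}{46462} = - \frac{19}{4384} + \frac{225709}{46462} = \frac{494312739}{101844704}$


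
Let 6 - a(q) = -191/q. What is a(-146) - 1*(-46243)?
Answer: 6752163/146 ≈ 46248.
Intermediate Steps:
a(q) = 6 + 191/q (a(q) = 6 - (-191)/q = 6 + 191/q)
a(-146) - 1*(-46243) = (6 + 191/(-146)) - 1*(-46243) = (6 + 191*(-1/146)) + 46243 = (6 - 191/146) + 46243 = 685/146 + 46243 = 6752163/146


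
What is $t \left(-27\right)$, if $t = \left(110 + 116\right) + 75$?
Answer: $-8127$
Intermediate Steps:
$t = 301$ ($t = 226 + 75 = 301$)
$t \left(-27\right) = 301 \left(-27\right) = -8127$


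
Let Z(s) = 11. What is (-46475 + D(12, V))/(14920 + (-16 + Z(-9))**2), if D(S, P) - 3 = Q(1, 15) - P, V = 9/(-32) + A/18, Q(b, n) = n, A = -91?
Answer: -13378079/4304160 ≈ -3.1082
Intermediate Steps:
V = -1537/288 (V = 9/(-32) - 91/18 = 9*(-1/32) - 91*1/18 = -9/32 - 91/18 = -1537/288 ≈ -5.3368)
D(S, P) = 18 - P (D(S, P) = 3 + (15 - P) = 18 - P)
(-46475 + D(12, V))/(14920 + (-16 + Z(-9))**2) = (-46475 + (18 - 1*(-1537/288)))/(14920 + (-16 + 11)**2) = (-46475 + (18 + 1537/288))/(14920 + (-5)**2) = (-46475 + 6721/288)/(14920 + 25) = -13378079/288/14945 = -13378079/288*1/14945 = -13378079/4304160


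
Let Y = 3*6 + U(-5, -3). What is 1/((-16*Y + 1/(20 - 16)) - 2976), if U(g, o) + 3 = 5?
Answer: -4/13183 ≈ -0.00030342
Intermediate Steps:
U(g, o) = 2 (U(g, o) = -3 + 5 = 2)
Y = 20 (Y = 3*6 + 2 = 18 + 2 = 20)
1/((-16*Y + 1/(20 - 16)) - 2976) = 1/((-16*20 + 1/(20 - 16)) - 2976) = 1/((-320 + 1/4) - 2976) = 1/((-320 + ¼) - 2976) = 1/(-1279/4 - 2976) = 1/(-13183/4) = -4/13183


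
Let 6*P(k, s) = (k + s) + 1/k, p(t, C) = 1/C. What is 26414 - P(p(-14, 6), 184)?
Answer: 949763/36 ≈ 26382.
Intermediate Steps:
P(k, s) = k/6 + s/6 + 1/(6*k) (P(k, s) = ((k + s) + 1/k)/6 = (k + s + 1/k)/6 = k/6 + s/6 + 1/(6*k))
26414 - P(p(-14, 6), 184) = 26414 - (1 + (1/6 + 184)/6)/(6*(1/6)) = 26414 - (1 + (⅙ + 184)/6)/(6*⅙) = 26414 - 6*(1 + (⅙)*(1105/6))/6 = 26414 - 6*(1 + 1105/36)/6 = 26414 - 6*1141/(6*36) = 26414 - 1*1141/36 = 26414 - 1141/36 = 949763/36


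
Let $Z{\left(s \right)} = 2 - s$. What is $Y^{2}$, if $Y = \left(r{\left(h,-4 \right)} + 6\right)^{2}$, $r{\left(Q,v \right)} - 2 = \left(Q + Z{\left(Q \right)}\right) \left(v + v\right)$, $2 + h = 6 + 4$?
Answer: $4096$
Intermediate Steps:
$h = 8$ ($h = -2 + \left(6 + 4\right) = -2 + 10 = 8$)
$r{\left(Q,v \right)} = 2 + 4 v$ ($r{\left(Q,v \right)} = 2 + \left(Q - \left(-2 + Q\right)\right) \left(v + v\right) = 2 + 2 \cdot 2 v = 2 + 4 v$)
$Y = 64$ ($Y = \left(\left(2 + 4 \left(-4\right)\right) + 6\right)^{2} = \left(\left(2 - 16\right) + 6\right)^{2} = \left(-14 + 6\right)^{2} = \left(-8\right)^{2} = 64$)
$Y^{2} = 64^{2} = 4096$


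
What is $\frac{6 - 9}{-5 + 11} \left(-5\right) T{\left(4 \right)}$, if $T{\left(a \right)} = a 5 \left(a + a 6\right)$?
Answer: $1400$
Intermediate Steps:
$T{\left(a \right)} = 35 a^{2}$ ($T{\left(a \right)} = 5 a \left(a + 6 a\right) = 5 a 7 a = 35 a^{2}$)
$\frac{6 - 9}{-5 + 11} \left(-5\right) T{\left(4 \right)} = \frac{6 - 9}{-5 + 11} \left(-5\right) 35 \cdot 4^{2} = - \frac{3}{6} \left(-5\right) 35 \cdot 16 = \left(-3\right) \frac{1}{6} \left(-5\right) 560 = \left(- \frac{1}{2}\right) \left(-5\right) 560 = \frac{5}{2} \cdot 560 = 1400$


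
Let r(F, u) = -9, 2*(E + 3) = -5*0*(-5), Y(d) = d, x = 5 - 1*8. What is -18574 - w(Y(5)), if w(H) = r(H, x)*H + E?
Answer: -18526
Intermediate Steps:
x = -3 (x = 5 - 8 = -3)
E = -3 (E = -3 + (-5*0*(-5))/2 = -3 + (0*(-5))/2 = -3 + (1/2)*0 = -3 + 0 = -3)
w(H) = -3 - 9*H (w(H) = -9*H - 3 = -3 - 9*H)
-18574 - w(Y(5)) = -18574 - (-3 - 9*5) = -18574 - (-3 - 45) = -18574 - 1*(-48) = -18574 + 48 = -18526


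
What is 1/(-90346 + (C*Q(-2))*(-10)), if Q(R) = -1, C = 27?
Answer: -1/90076 ≈ -1.1102e-5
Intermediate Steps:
1/(-90346 + (C*Q(-2))*(-10)) = 1/(-90346 + (27*(-1))*(-10)) = 1/(-90346 - 27*(-10)) = 1/(-90346 + 270) = 1/(-90076) = -1/90076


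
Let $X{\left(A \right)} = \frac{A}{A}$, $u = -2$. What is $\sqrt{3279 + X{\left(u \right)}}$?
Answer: $4 \sqrt{205} \approx 57.271$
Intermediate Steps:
$X{\left(A \right)} = 1$
$\sqrt{3279 + X{\left(u \right)}} = \sqrt{3279 + 1} = \sqrt{3280} = 4 \sqrt{205}$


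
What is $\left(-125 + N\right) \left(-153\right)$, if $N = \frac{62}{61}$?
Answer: $\frac{1157139}{61} \approx 18970.0$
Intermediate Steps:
$N = \frac{62}{61}$ ($N = 62 \cdot \frac{1}{61} = \frac{62}{61} \approx 1.0164$)
$\left(-125 + N\right) \left(-153\right) = \left(-125 + \frac{62}{61}\right) \left(-153\right) = \left(- \frac{7563}{61}\right) \left(-153\right) = \frac{1157139}{61}$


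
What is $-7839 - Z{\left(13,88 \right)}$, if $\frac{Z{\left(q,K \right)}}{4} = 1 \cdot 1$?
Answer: $-7843$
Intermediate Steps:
$Z{\left(q,K \right)} = 4$ ($Z{\left(q,K \right)} = 4 \cdot 1 \cdot 1 = 4 \cdot 1 = 4$)
$-7839 - Z{\left(13,88 \right)} = -7839 - 4 = -7843$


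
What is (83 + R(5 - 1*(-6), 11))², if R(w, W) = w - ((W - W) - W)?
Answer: 11025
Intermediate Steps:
R(w, W) = W + w (R(w, W) = w - (0 - W) = w - (-1)*W = w + W = W + w)
(83 + R(5 - 1*(-6), 11))² = (83 + (11 + (5 - 1*(-6))))² = (83 + (11 + (5 + 6)))² = (83 + (11 + 11))² = (83 + 22)² = 105² = 11025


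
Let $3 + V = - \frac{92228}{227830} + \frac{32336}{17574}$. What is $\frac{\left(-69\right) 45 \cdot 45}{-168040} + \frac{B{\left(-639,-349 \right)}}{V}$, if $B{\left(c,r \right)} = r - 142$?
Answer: $\frac{16561324068450225}{52641531631304} \approx 314.61$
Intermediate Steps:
$B{\left(c,r \right)} = -142 + r$ ($B{\left(c,r \right)} = r - 142 = -142 + r$)
$V = - \frac{1566339313}{1000971105}$ ($V = -3 + \left(- \frac{92228}{227830} + \frac{32336}{17574}\right) = -3 + \left(\left(-92228\right) \frac{1}{227830} + 32336 \cdot \frac{1}{17574}\right) = -3 + \left(- \frac{46114}{113915} + \frac{16168}{8787}\right) = -3 + \frac{1436574002}{1000971105} = - \frac{1566339313}{1000971105} \approx -1.5648$)
$\frac{\left(-69\right) 45 \cdot 45}{-168040} + \frac{B{\left(-639,-349 \right)}}{V} = \frac{\left(-69\right) 45 \cdot 45}{-168040} + \frac{-142 - 349}{- \frac{1566339313}{1000971105}} = \left(-3105\right) 45 \left(- \frac{1}{168040}\right) - - \frac{491476812555}{1566339313} = \left(-139725\right) \left(- \frac{1}{168040}\right) + \frac{491476812555}{1566339313} = \frac{27945}{33608} + \frac{491476812555}{1566339313} = \frac{16561324068450225}{52641531631304}$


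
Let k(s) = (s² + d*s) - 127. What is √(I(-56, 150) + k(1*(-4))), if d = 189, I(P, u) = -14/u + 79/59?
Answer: I*√678080451/885 ≈ 29.424*I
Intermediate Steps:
I(P, u) = 79/59 - 14/u (I(P, u) = -14/u + 79*(1/59) = -14/u + 79/59 = 79/59 - 14/u)
k(s) = -127 + s² + 189*s (k(s) = (s² + 189*s) - 127 = -127 + s² + 189*s)
√(I(-56, 150) + k(1*(-4))) = √((79/59 - 14/150) + (-127 + (1*(-4))² + 189*(1*(-4)))) = √((79/59 - 14*1/150) + (-127 + (-4)² + 189*(-4))) = √((79/59 - 7/75) + (-127 + 16 - 756)) = √(5512/4425 - 867) = √(-3830963/4425) = I*√678080451/885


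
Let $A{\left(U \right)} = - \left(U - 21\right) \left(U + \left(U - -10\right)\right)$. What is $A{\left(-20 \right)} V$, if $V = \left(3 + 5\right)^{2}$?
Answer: $-78720$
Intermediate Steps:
$A{\left(U \right)} = - \left(-21 + U\right) \left(10 + 2 U\right)$ ($A{\left(U \right)} = - \left(-21 + U\right) \left(U + \left(U + 10\right)\right) = - \left(-21 + U\right) \left(U + \left(10 + U\right)\right) = - \left(-21 + U\right) \left(10 + 2 U\right)$)
$V = 64$ ($V = 8^{2} = 64$)
$A{\left(-20 \right)} V = \left(210 - 2 \left(-20\right)^{2} + 32 \left(-20\right)\right) 64 = \left(210 - 800 - 640\right) 64 = \left(-1230\right) 64 = -78720$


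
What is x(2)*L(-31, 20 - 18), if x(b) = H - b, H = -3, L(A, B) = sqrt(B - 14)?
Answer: -10*I*sqrt(3) ≈ -17.32*I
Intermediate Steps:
L(A, B) = sqrt(-14 + B)
x(b) = -3 - b
x(2)*L(-31, 20 - 18) = (-3 - 1*2)*sqrt(-14 + (20 - 18)) = (-3 - 2)*sqrt(-14 + 2) = -10*I*sqrt(3)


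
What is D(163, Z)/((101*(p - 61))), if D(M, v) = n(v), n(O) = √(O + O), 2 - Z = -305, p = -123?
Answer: -√614/18584 ≈ -0.0013334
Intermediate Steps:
Z = 307 (Z = 2 - 1*(-305) = 2 + 305 = 307)
n(O) = √2*√O (n(O) = √(2*O) = √2*√O)
D(M, v) = √2*√v
D(163, Z)/((101*(p - 61))) = (√2*√307)/((101*(-123 - 61))) = √614/((101*(-184))) = √614/(-18584) = √614*(-1/18584) = -√614/18584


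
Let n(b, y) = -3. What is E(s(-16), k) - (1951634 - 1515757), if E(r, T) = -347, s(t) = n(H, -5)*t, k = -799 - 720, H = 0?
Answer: -436224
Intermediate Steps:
k = -1519
s(t) = -3*t
E(s(-16), k) - (1951634 - 1515757) = -347 - (1951634 - 1515757) = -347 - 1*435877 = -347 - 435877 = -436224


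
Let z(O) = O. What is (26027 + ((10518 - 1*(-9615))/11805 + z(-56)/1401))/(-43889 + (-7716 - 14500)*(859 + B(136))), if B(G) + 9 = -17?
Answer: -143494340996/102263935382895 ≈ -0.0014032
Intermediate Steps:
B(G) = -26 (B(G) = -9 - 17 = -26)
(26027 + ((10518 - 1*(-9615))/11805 + z(-56)/1401))/(-43889 + (-7716 - 14500)*(859 + B(136))) = (26027 + ((10518 - 1*(-9615))/11805 - 56/1401))/(-43889 + (-7716 - 14500)*(859 - 26)) = (26027 + ((10518 + 9615)*(1/11805) - 56*1/1401))/(-43889 - 22216*833) = (26027 + (20133*(1/11805) - 56/1401))/(-43889 - 18505928) = (26027 + (6711/3935 - 56/1401))/(-18549817) = (26027 + 9181751/5512935)*(-1/18549817) = (143494340996/5512935)*(-1/18549817) = -143494340996/102263935382895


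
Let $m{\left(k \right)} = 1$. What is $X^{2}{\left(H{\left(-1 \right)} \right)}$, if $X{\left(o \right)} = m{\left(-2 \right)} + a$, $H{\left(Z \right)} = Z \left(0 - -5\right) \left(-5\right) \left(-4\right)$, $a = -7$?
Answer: $36$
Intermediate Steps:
$H{\left(Z \right)} = 100 Z$ ($H{\left(Z \right)} = Z \left(0 + 5\right) \left(-5\right) \left(-4\right) = Z 5 \left(-5\right) \left(-4\right) = 5 Z \left(-5\right) \left(-4\right) = - 25 Z \left(-4\right) = 100 Z$)
$X{\left(o \right)} = -6$ ($X{\left(o \right)} = 1 - 7 = -6$)
$X^{2}{\left(H{\left(-1 \right)} \right)} = \left(-6\right)^{2} = 36$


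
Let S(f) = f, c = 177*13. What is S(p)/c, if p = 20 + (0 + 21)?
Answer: 41/2301 ≈ 0.017818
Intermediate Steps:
p = 41 (p = 20 + 21 = 41)
c = 2301
S(p)/c = 41/2301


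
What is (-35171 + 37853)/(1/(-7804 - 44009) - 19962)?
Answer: -138962466/1034291107 ≈ -0.13436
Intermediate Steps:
(-35171 + 37853)/(1/(-7804 - 44009) - 19962) = 2682/(1/(-51813) - 19962) = 2682/(-1/51813 - 19962) = 2682/(-1034291107/51813) = 2682*(-51813/1034291107) = -138962466/1034291107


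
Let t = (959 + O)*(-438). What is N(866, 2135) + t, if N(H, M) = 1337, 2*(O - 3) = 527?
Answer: -535432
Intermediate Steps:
O = 533/2 (O = 3 + (½)*527 = 3 + 527/2 = 533/2 ≈ 266.50)
t = -536769 (t = (959 + 533/2)*(-438) = (2451/2)*(-438) = -536769)
N(866, 2135) + t = 1337 - 536769 = -535432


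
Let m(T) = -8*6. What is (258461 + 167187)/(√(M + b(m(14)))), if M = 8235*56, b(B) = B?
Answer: 106412*√115278/57639 ≈ 626.83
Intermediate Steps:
m(T) = -48
M = 461160
(258461 + 167187)/(√(M + b(m(14)))) = (258461 + 167187)/(√(461160 - 48)) = 425648/(√461112) = 425648/((2*√115278)) = 425648*(√115278/230556) = 106412*√115278/57639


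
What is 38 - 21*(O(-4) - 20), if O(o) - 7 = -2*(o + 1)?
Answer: 185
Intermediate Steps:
O(o) = 5 - 2*o (O(o) = 7 - 2*(o + 1) = 7 - 2*(1 + o) = 7 + (-2 - 2*o) = 5 - 2*o)
38 - 21*(O(-4) - 20) = 38 - 21*((5 - 2*(-4)) - 20) = 38 - 21*((5 + 8) - 20) = 38 - 21*(13 - 20) = 38 - 21*(-7) = 38 + 147 = 185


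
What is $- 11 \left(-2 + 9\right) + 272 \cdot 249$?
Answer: $67651$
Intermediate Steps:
$- 11 \left(-2 + 9\right) + 272 \cdot 249 = \left(-11\right) 7 + 67728 = -77 + 67728 = 67651$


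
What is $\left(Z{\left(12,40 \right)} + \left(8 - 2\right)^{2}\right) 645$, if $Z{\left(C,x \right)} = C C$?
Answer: $116100$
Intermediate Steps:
$Z{\left(C,x \right)} = C^{2}$
$\left(Z{\left(12,40 \right)} + \left(8 - 2\right)^{2}\right) 645 = \left(12^{2} + \left(8 - 2\right)^{2}\right) 645 = \left(144 + 6^{2}\right) 645 = \left(144 + 36\right) 645 = 180 \cdot 645 = 116100$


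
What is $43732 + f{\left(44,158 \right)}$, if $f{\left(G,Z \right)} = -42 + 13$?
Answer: $43703$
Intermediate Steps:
$f{\left(G,Z \right)} = -29$
$43732 + f{\left(44,158 \right)} = 43732 - 29 = 43703$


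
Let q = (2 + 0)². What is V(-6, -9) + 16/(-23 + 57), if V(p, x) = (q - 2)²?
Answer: 76/17 ≈ 4.4706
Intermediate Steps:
q = 4 (q = 2² = 4)
V(p, x) = 4 (V(p, x) = (4 - 2)² = 2² = 4)
V(-6, -9) + 16/(-23 + 57) = 4 + 16/(-23 + 57) = 4 + 16/34 = 4 + (1/34)*16 = 4 + 8/17 = 76/17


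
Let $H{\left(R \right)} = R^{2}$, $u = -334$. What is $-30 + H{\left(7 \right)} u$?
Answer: $-16396$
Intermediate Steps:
$-30 + H{\left(7 \right)} u = -30 + 7^{2} \left(-334\right) = -30 + 49 \left(-334\right) = -30 - 16366 = -16396$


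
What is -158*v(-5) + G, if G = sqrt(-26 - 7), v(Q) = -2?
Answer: 316 + I*sqrt(33) ≈ 316.0 + 5.7446*I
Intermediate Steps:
G = I*sqrt(33) (G = sqrt(-33) = I*sqrt(33) ≈ 5.7446*I)
-158*v(-5) + G = -158*(-2) + I*sqrt(33) = 316 + I*sqrt(33)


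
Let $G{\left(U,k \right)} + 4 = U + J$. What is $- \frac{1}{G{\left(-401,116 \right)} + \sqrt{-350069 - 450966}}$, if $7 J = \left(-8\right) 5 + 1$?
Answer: $\frac{20118}{47510591} + \frac{49 i \sqrt{801035}}{47510591} \approx 0.00042344 + 0.00092306 i$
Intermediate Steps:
$J = - \frac{39}{7}$ ($J = \frac{\left(-8\right) 5 + 1}{7} = \frac{-40 + 1}{7} = \frac{1}{7} \left(-39\right) = - \frac{39}{7} \approx -5.5714$)
$G{\left(U,k \right)} = - \frac{67}{7} + U$ ($G{\left(U,k \right)} = -4 + \left(U - \frac{39}{7}\right) = -4 + \left(- \frac{39}{7} + U\right) = - \frac{67}{7} + U$)
$- \frac{1}{G{\left(-401,116 \right)} + \sqrt{-350069 - 450966}} = - \frac{1}{\left(- \frac{67}{7} - 401\right) + \sqrt{-350069 - 450966}} = - \frac{1}{- \frac{2874}{7} + \sqrt{-801035}} = - \frac{1}{- \frac{2874}{7} + i \sqrt{801035}}$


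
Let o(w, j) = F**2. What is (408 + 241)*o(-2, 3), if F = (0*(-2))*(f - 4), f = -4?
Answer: 0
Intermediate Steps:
F = 0 (F = (0*(-2))*(-4 - 4) = 0*(-8) = 0)
o(w, j) = 0 (o(w, j) = 0**2 = 0)
(408 + 241)*o(-2, 3) = (408 + 241)*0 = 649*0 = 0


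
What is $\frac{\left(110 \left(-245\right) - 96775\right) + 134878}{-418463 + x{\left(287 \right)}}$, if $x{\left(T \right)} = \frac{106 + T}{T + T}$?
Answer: $- \frac{6401822}{240197369} \approx -0.026652$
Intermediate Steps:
$x{\left(T \right)} = \frac{106 + T}{2 T}$
$\frac{\left(110 \left(-245\right) - 96775\right) + 134878}{-418463 + x{\left(287 \right)}} = \frac{\left(110 \left(-245\right) - 96775\right) + 134878}{-418463 + \frac{106 + 287}{2 \cdot 287}} = \frac{\left(-26950 - 96775\right) + 134878}{-418463 + \frac{1}{2} \cdot \frac{1}{287} \cdot 393} = \frac{-123725 + 134878}{-418463 + \frac{393}{574}} = \frac{11153}{- \frac{240197369}{574}} = 11153 \left(- \frac{574}{240197369}\right) = - \frac{6401822}{240197369}$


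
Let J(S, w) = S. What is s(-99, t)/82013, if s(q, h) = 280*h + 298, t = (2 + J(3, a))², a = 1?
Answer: 7298/82013 ≈ 0.088986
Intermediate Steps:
t = 25 (t = (2 + 3)² = 5² = 25)
s(q, h) = 298 + 280*h
s(-99, t)/82013 = (298 + 280*25)/82013 = (298 + 7000)*(1/82013) = 7298*(1/82013) = 7298/82013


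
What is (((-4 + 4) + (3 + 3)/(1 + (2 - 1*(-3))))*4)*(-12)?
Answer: -48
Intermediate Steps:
(((-4 + 4) + (3 + 3)/(1 + (2 - 1*(-3))))*4)*(-12) = ((0 + 6/(1 + (2 + 3)))*4)*(-12) = ((0 + 6/(1 + 5))*4)*(-12) = ((0 + 6/6)*4)*(-12) = ((0 + 6*(⅙))*4)*(-12) = ((0 + 1)*4)*(-12) = (1*4)*(-12) = 4*(-12) = -48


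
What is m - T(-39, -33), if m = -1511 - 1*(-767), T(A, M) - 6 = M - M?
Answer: -750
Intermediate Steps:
T(A, M) = 6 (T(A, M) = 6 + (M - M) = 6 + 0 = 6)
m = -744 (m = -1511 + 767 = -744)
m - T(-39, -33) = -744 - 1*6 = -744 - 6 = -750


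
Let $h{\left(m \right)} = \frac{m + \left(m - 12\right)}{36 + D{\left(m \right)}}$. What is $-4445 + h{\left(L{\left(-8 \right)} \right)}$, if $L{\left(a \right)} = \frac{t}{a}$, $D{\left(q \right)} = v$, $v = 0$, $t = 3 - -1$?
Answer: $- \frac{160033}{36} \approx -4445.4$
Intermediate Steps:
$t = 4$ ($t = 3 + 1 = 4$)
$D{\left(q \right)} = 0$
$L{\left(a \right)} = \frac{4}{a}$
$h{\left(m \right)} = - \frac{1}{3} + \frac{m}{18}$ ($h{\left(m \right)} = \frac{m + \left(m - 12\right)}{36 + 0} = \frac{m + \left(m - 12\right)}{36} = \left(m + \left(-12 + m\right)\right) \frac{1}{36} = \left(-12 + 2 m\right) \frac{1}{36} = - \frac{1}{3} + \frac{m}{18}$)
$-4445 + h{\left(L{\left(-8 \right)} \right)} = -4445 - \left(\frac{1}{3} - \frac{4 \frac{1}{-8}}{18}\right) = -4445 - \left(\frac{1}{3} - \frac{4 \left(- \frac{1}{8}\right)}{18}\right) = -4445 + \left(- \frac{1}{3} + \frac{1}{18} \left(- \frac{1}{2}\right)\right) = -4445 - \frac{13}{36} = - \frac{160033}{36}$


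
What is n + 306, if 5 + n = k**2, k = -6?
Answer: 337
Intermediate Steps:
n = 31 (n = -5 + (-6)**2 = -5 + 36 = 31)
n + 306 = 31 + 306 = 337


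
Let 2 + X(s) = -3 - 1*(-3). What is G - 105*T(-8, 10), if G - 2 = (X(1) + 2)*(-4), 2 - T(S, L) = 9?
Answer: 737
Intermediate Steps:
T(S, L) = -7 (T(S, L) = 2 - 1*9 = 2 - 9 = -7)
X(s) = -2 (X(s) = -2 + (-3 - 1*(-3)) = -2 + (-3 + 3) = -2 + 0 = -2)
G = 2 (G = 2 + (-2 + 2)*(-4) = 2 + 0*(-4) = 2 + 0 = 2)
G - 105*T(-8, 10) = 2 - 105*(-7) = 2 + 735 = 737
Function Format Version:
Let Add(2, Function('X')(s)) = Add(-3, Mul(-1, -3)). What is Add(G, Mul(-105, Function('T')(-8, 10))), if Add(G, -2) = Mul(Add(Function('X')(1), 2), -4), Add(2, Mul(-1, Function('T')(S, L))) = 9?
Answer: 737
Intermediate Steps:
Function('T')(S, L) = -7 (Function('T')(S, L) = Add(2, Mul(-1, 9)) = Add(2, -9) = -7)
Function('X')(s) = -2 (Function('X')(s) = Add(-2, Add(-3, Mul(-1, -3))) = Add(-2, Add(-3, 3)) = Add(-2, 0) = -2)
G = 2 (G = Add(2, Mul(Add(-2, 2), -4)) = Add(2, Mul(0, -4)) = Add(2, 0) = 2)
Add(G, Mul(-105, Function('T')(-8, 10))) = Add(2, Mul(-105, -7)) = Add(2, 735) = 737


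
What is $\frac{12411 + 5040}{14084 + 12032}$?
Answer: $\frac{17451}{26116} \approx 0.66821$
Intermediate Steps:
$\frac{12411 + 5040}{14084 + 12032} = \frac{17451}{26116}$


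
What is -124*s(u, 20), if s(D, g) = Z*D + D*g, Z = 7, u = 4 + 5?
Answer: -30132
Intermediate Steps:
u = 9
s(D, g) = 7*D + D*g
-124*s(u, 20) = -1116*(7 + 20) = -1116*27 = -124*243 = -30132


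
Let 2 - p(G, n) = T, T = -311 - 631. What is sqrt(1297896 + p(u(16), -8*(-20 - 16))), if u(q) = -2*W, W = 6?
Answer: 2*sqrt(324710) ≈ 1139.7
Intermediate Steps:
T = -942
u(q) = -12 (u(q) = -2*6 = -12)
p(G, n) = 944 (p(G, n) = 2 - 1*(-942) = 2 + 942 = 944)
sqrt(1297896 + p(u(16), -8*(-20 - 16))) = sqrt(1297896 + 944) = sqrt(1298840) = 2*sqrt(324710)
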